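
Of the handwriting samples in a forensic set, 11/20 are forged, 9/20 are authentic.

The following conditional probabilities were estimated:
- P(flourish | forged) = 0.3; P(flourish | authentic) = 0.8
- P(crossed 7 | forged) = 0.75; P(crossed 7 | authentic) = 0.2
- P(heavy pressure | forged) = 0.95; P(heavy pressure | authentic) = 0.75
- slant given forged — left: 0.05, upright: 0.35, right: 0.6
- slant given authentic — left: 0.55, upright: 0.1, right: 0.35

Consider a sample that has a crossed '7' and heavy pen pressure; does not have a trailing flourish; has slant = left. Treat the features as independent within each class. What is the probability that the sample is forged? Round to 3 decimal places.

forged: 0.55 × (1−0.3) × 0.75 × 0.95 × 0.05 = 0.013715625
authentic: 0.45 × (1−0.8) × 0.2 × 0.75 × 0.55 = 0.007425
P(forged | x) = 0.013715625 / 0.021140625 ≈ 0.649

0.649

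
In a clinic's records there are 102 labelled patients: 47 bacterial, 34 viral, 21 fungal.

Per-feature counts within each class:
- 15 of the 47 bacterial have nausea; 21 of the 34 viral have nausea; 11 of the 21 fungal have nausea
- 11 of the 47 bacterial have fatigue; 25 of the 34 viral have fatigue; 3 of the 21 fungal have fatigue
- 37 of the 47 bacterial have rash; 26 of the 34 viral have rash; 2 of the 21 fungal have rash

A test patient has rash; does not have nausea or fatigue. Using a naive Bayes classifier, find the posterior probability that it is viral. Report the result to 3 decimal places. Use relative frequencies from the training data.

bacterial: (47/102) × (32/47) × (36/47) × (37/47) ≈ 0.189173
viral: (34/102) × (13/34) × (9/34) × (26/34) ≈ 0.0257989
fungal: (21/102) × (10/21) × (18/21) × (2/21) ≈ 0.0080032
P(viral | x) = 0.0257989 / 0.2229751 ≈ 0.116

0.116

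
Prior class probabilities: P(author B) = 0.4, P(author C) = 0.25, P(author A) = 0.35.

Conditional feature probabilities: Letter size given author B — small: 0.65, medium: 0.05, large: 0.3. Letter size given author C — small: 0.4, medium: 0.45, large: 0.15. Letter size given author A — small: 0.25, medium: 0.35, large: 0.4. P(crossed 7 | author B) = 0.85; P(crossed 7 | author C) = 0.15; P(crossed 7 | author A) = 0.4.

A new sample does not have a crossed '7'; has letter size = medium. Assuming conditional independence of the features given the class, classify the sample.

author B: 0.4 × 0.05 × (1−0.85) = 0.003
author C: 0.25 × 0.45 × (1−0.15) = 0.095625
author A: 0.35 × 0.35 × (1−0.4) = 0.0735
Highest score → author C.

author C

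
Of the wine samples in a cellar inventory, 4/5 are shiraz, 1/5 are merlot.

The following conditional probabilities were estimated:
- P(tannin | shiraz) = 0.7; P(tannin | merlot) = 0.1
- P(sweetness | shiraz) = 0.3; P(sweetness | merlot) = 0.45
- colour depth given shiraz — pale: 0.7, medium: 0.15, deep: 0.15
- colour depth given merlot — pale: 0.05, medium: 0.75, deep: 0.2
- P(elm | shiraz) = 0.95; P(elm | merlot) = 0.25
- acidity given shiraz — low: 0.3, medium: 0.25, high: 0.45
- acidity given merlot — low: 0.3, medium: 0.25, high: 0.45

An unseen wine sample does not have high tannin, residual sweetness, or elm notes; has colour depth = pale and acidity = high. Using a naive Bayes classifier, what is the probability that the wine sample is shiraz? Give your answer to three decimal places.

0.613

shiraz: 0.8 × (1−0.7) × (1−0.3) × 0.7 × (1−0.95) × 0.45 = 0.002646
merlot: 0.2 × (1−0.1) × (1−0.45) × 0.05 × (1−0.25) × 0.45 = 0.001670625
P(shiraz | x) = 0.002646 / 0.004316625 ≈ 0.613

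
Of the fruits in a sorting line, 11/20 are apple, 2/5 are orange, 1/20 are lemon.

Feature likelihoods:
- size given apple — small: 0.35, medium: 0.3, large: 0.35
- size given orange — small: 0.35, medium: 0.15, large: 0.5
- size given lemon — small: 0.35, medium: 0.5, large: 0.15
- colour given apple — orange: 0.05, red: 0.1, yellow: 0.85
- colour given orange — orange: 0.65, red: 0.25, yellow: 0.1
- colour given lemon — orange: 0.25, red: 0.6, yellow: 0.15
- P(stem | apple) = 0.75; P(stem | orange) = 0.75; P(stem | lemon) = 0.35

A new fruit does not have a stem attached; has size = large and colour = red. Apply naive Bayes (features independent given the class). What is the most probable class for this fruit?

orange

apple: 0.55 × 0.35 × 0.1 × (1−0.75) = 0.0048125
orange: 0.4 × 0.5 × 0.25 × (1−0.75) = 0.0125
lemon: 0.05 × 0.15 × 0.6 × (1−0.35) = 0.002925
Highest score → orange.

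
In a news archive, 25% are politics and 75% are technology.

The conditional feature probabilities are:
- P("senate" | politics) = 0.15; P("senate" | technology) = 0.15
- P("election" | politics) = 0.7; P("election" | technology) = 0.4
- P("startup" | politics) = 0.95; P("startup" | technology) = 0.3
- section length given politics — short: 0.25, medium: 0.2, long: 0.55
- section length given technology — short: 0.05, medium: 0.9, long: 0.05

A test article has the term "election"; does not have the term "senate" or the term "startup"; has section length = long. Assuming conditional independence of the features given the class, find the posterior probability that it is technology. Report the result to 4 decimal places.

politics: 0.25 × (1−0.15) × 0.7 × (1−0.95) × 0.55 = 0.004090625
technology: 0.75 × (1−0.15) × 0.4 × (1−0.3) × 0.05 = 0.008925
P(technology | x) = 0.008925 / 0.013015625 ≈ 0.6857

0.6857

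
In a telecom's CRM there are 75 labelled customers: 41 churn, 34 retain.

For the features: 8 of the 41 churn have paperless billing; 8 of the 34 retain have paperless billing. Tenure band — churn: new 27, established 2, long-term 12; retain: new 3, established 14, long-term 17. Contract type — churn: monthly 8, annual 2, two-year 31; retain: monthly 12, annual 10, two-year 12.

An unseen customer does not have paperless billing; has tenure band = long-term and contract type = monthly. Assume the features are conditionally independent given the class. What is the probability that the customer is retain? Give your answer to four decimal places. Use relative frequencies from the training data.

churn: (41/75) × (33/41) × (12/41) × (8/41) ≈ 0.0251279
retain: (34/75) × (26/34) × (17/34) × (12/34) ≈ 0.0611765
P(retain | x) = 0.0611765 / 0.0863044 ≈ 0.7088

0.7088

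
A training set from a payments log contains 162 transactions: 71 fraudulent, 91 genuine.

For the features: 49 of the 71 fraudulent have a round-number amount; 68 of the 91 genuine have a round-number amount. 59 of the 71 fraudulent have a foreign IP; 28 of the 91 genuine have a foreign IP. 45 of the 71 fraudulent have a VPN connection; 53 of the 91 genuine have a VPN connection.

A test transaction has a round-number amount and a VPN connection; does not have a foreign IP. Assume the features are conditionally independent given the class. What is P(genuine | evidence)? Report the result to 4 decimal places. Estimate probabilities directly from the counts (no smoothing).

0.8393

fraudulent: (71/162) × (49/71) × (12/71) × (45/71) ≈ 0.032401
genuine: (91/162) × (68/91) × (63/91) × (53/91) ≈ 0.16925
P(genuine | x) = 0.16925 / 0.201651 ≈ 0.8393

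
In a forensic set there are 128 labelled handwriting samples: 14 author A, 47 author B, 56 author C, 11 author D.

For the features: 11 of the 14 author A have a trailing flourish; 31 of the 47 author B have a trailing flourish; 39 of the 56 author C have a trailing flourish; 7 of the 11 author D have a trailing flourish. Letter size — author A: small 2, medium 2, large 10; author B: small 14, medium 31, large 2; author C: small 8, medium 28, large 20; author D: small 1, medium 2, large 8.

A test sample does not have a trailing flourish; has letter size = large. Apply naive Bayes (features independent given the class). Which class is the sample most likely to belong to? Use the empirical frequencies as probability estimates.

author C

author A: (14/128) × (3/14) × (10/14) ≈ 0.0167411
author B: (47/128) × (16/47) × (2/47) ≈ 0.00531915
author C: (56/128) × (17/56) × (20/56) ≈ 0.047433
author D: (11/128) × (4/11) × (8/11) ≈ 0.0227273
Highest score → author C.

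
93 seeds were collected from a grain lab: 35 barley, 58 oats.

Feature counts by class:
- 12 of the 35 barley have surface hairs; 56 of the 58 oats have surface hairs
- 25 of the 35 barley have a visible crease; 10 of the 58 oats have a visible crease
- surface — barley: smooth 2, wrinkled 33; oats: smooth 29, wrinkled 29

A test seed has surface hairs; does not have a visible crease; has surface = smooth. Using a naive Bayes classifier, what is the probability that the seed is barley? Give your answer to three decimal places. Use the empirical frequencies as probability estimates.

barley: (35/93) × (12/35) × (10/35) × (2/35) ≈ 0.00210665
oats: (58/93) × (56/58) × (48/58) × (29/58) ≈ 0.249166
P(barley | x) = 0.00210665 / 0.25127265 ≈ 0.008

0.008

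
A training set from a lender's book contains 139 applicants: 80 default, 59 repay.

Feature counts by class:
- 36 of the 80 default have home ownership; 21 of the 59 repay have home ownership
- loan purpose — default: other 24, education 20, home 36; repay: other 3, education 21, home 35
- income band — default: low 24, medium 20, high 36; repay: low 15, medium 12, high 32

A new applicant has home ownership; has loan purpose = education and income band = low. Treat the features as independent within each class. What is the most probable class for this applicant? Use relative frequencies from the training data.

default: (80/139) × (36/80) × (20/80) × (24/80) ≈ 0.0194245
repay: (59/139) × (21/59) × (21/59) × (15/59) ≈ 0.0136713
Highest score → default.

default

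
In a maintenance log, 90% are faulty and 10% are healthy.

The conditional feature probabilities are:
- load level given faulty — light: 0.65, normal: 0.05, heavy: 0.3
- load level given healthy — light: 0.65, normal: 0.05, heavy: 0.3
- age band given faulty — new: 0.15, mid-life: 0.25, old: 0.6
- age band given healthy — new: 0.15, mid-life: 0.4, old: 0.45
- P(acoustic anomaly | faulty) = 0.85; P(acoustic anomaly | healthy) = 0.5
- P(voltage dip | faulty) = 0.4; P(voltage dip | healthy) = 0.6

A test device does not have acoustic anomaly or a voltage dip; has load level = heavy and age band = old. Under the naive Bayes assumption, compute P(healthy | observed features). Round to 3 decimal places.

0.156

faulty: 0.9 × 0.3 × 0.6 × (1−0.85) × (1−0.4) = 0.01458
healthy: 0.1 × 0.3 × 0.45 × (1−0.5) × (1−0.6) = 0.0027
P(healthy | x) = 0.0027 / 0.01728 ≈ 0.156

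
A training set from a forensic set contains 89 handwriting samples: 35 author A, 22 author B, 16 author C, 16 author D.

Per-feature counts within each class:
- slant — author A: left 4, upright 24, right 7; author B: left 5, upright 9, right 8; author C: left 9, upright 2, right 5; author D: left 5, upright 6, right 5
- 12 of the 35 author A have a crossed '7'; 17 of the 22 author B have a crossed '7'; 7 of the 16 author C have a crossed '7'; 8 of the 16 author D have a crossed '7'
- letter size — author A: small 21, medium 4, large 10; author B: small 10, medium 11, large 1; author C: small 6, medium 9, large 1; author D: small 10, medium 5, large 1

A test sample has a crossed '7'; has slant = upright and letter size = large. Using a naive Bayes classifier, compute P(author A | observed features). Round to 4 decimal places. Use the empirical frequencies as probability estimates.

author A: (35/89) × (24/35) × (12/35) × (10/35) ≈ 0.026416
author B: (22/89) × (9/22) × (17/22) × (1/22) ≈ 0.00355186
author C: (16/89) × (2/16) × (7/16) × (1/16) ≈ 0.000614466
author D: (16/89) × (6/16) × (8/16) × (1/16) ≈ 0.00210674
P(author A | x) = 0.026416 / 0.032689066 ≈ 0.8081

0.8081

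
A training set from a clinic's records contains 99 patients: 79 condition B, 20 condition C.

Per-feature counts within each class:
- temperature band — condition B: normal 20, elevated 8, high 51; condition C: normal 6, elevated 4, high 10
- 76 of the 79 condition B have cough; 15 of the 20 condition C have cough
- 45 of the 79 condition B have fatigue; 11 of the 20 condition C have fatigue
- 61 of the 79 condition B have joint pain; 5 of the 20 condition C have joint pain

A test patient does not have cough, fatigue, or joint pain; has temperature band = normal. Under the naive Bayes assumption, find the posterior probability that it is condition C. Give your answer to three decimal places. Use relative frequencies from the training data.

condition B: (79/99) × (20/79) × (3/79) × (34/79) × (18/79) ≈ 0.000752292
condition C: (20/99) × (6/20) × (5/20) × (9/20) × (15/20) ≈ 0.00511364
P(condition C | x) = 0.00511364 / 0.005865932 ≈ 0.872

0.872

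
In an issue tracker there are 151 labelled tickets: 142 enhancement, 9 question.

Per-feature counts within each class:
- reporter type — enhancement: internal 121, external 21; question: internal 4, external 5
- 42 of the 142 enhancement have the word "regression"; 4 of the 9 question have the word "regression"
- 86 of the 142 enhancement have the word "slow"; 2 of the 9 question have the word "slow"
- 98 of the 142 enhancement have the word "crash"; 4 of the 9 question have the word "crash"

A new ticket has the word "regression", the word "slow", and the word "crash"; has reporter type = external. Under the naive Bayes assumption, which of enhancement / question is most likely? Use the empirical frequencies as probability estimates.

enhancement: (142/151) × (21/142) × (42/142) × (86/142) × (98/142) ≈ 0.017193
question: (9/151) × (5/9) × (4/9) × (2/9) × (4/9) ≈ 0.0014535
Highest score → enhancement.

enhancement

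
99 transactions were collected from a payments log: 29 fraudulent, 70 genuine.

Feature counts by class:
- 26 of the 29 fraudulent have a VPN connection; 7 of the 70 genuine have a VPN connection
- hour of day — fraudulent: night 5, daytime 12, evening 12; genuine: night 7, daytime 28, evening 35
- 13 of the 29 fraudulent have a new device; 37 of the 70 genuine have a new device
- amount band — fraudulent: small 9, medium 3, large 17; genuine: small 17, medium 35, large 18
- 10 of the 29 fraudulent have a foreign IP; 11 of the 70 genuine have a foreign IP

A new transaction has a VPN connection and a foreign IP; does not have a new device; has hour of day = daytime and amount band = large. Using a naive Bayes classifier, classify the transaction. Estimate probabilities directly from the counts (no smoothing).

fraudulent

fraudulent: (29/99) × (26/29) × (12/29) × (16/29) × (17/29) × (10/29) ≈ 0.0121198
genuine: (70/99) × (7/70) × (28/70) × (33/70) × (18/70) × (11/70) ≈ 0.000538776
Highest score → fraudulent.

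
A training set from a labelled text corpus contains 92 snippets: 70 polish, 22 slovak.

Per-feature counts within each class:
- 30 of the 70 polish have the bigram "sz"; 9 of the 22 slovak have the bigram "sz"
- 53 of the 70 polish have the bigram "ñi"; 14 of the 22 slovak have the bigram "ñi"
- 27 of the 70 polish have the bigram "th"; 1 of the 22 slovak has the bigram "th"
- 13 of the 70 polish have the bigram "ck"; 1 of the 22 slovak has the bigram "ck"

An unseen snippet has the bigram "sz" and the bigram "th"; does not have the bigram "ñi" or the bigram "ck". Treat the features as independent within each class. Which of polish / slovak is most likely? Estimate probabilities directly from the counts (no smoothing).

polish: (70/92) × (30/70) × (17/70) × (27/70) × (57/70) ≈ 0.0248729
slovak: (22/92) × (9/22) × (8/22) × (1/22) × (21/22) ≈ 0.00154346
Highest score → polish.

polish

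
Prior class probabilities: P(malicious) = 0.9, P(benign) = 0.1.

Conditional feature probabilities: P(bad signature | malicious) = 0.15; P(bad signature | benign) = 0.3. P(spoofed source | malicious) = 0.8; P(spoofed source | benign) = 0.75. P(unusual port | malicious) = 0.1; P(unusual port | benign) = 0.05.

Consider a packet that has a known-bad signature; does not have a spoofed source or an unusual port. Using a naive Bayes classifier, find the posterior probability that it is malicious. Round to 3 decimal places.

0.773

malicious: 0.9 × 0.15 × (1−0.8) × (1−0.1) = 0.0243
benign: 0.1 × 0.3 × (1−0.75) × (1−0.05) = 0.007125
P(malicious | x) = 0.0243 / 0.031425 ≈ 0.773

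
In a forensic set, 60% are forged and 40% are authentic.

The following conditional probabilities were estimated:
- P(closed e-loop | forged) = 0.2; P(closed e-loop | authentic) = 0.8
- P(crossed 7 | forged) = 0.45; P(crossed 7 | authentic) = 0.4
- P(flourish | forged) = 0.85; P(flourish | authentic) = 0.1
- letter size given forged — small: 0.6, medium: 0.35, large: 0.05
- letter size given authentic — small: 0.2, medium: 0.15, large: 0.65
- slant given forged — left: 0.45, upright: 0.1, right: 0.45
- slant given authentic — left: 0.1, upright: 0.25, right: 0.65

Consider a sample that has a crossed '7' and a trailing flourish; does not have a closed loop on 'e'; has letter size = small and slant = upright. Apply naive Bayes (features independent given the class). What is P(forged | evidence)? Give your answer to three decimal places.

forged: 0.6 × (1−0.2) × 0.45 × 0.85 × 0.6 × 0.1 = 0.011016
authentic: 0.4 × (1−0.8) × 0.4 × 0.1 × 0.2 × 0.25 = 0.00016
P(forged | x) = 0.011016 / 0.011176 ≈ 0.986

0.986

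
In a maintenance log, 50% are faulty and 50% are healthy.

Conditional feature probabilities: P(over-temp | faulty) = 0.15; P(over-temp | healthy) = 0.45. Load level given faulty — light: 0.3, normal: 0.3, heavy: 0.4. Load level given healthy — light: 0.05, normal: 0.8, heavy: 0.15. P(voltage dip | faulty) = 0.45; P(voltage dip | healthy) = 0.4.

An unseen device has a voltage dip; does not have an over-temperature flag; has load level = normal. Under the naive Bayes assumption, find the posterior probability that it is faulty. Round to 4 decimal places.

faulty: 0.5 × (1−0.15) × 0.3 × 0.45 = 0.057375
healthy: 0.5 × (1−0.45) × 0.8 × 0.4 = 0.088
P(faulty | x) = 0.057375 / 0.145375 ≈ 0.3947

0.3947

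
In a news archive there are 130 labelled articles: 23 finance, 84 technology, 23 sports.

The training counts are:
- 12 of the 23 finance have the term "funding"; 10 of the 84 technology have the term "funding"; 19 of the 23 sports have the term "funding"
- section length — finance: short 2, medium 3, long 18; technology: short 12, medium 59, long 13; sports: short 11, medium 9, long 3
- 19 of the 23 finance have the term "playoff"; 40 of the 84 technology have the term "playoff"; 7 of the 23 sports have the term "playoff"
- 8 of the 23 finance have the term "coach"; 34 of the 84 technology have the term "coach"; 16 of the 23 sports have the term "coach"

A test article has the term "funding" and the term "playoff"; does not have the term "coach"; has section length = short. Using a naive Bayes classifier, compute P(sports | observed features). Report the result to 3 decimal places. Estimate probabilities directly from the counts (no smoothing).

0.465

finance: (23/130) × (12/23) × (2/23) × (19/23) × (15/23) ≈ 0.00432443
technology: (84/130) × (10/84) × (12/84) × (40/84) × (50/84) ≈ 0.0031148
sports: (23/130) × (19/23) × (11/23) × (7/23) × (7/23) ≈ 0.00647464
P(sports | x) = 0.00647464 / 0.01391387 ≈ 0.465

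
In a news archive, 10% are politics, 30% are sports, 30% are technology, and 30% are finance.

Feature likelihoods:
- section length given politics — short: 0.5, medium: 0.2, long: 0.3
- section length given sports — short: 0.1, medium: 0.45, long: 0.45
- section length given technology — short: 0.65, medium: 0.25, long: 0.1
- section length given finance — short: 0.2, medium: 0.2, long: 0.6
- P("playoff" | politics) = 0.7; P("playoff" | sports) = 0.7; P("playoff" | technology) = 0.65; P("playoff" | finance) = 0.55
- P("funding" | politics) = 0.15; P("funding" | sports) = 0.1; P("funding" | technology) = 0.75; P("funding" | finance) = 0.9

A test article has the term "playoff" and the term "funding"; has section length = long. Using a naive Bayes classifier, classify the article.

politics: 0.1 × 0.3 × 0.7 × 0.15 = 0.00315
sports: 0.3 × 0.45 × 0.7 × 0.1 = 0.00945
technology: 0.3 × 0.1 × 0.65 × 0.75 = 0.014625
finance: 0.3 × 0.6 × 0.55 × 0.9 = 0.0891
Highest score → finance.

finance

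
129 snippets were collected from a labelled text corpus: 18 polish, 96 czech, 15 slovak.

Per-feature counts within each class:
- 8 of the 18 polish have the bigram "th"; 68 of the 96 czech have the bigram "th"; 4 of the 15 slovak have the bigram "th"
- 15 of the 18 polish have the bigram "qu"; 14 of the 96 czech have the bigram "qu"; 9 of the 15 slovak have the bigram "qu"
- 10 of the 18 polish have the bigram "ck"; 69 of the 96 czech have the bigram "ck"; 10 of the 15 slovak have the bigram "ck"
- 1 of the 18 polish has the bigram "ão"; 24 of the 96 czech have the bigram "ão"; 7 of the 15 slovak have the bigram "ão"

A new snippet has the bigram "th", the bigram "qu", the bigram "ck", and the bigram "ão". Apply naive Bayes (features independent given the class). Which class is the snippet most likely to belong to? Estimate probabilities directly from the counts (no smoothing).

polish: (18/129) × (8/18) × (15/18) × (10/18) × (1/18) ≈ 0.00159505
czech: (96/129) × (68/96) × (14/96) × (69/96) × (24/96) ≈ 0.0138132
slovak: (15/129) × (4/15) × (9/15) × (10/15) × (7/15) ≈ 0.00578811
Highest score → czech.

czech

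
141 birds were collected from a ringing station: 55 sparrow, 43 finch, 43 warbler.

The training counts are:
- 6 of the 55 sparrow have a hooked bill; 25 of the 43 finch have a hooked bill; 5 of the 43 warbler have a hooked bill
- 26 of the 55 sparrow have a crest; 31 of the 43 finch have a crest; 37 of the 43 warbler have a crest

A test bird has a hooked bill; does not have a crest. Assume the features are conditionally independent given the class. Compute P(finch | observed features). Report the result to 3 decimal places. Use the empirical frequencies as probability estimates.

0.644

sparrow: (55/141) × (6/55) × (29/55) ≈ 0.0224371
finch: (43/141) × (25/43) × (12/43) ≈ 0.0494805
warbler: (43/141) × (5/43) × (6/43) ≈ 0.00494805
P(finch | x) = 0.0494805 / 0.07686565 ≈ 0.644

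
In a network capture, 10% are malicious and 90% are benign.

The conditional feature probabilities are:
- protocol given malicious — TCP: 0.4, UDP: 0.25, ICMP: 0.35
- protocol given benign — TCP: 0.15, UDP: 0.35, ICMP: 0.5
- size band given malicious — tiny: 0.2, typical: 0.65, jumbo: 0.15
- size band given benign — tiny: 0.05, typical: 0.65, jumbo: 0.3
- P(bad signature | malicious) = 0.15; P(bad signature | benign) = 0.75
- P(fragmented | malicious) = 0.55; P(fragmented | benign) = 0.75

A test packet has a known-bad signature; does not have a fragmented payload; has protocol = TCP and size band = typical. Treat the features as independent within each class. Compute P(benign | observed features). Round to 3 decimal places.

malicious: 0.1 × 0.4 × 0.65 × 0.15 × (1−0.55) = 0.001755
benign: 0.9 × 0.15 × 0.65 × 0.75 × (1−0.75) = 0.016453125
P(benign | x) = 0.016453125 / 0.018208125 ≈ 0.904

0.904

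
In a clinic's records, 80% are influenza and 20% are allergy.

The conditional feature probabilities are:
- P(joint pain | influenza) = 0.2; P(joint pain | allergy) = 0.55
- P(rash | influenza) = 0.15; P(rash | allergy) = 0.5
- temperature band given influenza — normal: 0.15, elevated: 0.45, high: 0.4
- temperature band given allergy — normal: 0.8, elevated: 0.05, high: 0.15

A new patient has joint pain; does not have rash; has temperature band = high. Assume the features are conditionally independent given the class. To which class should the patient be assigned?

influenza: 0.8 × 0.2 × (1−0.15) × 0.4 = 0.0544
allergy: 0.2 × 0.55 × (1−0.5) × 0.15 = 0.00825
Highest score → influenza.

influenza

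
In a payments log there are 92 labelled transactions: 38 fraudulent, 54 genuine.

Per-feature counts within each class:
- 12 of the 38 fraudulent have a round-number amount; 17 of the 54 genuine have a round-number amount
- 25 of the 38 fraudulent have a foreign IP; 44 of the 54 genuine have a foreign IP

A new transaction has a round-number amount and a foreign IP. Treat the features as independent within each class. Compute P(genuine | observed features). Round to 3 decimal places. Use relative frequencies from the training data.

0.637

fraudulent: (38/92) × (12/38) × (25/38) ≈ 0.0858124
genuine: (54/92) × (17/54) × (44/54) ≈ 0.150564
P(genuine | x) = 0.150564 / 0.2363764 ≈ 0.637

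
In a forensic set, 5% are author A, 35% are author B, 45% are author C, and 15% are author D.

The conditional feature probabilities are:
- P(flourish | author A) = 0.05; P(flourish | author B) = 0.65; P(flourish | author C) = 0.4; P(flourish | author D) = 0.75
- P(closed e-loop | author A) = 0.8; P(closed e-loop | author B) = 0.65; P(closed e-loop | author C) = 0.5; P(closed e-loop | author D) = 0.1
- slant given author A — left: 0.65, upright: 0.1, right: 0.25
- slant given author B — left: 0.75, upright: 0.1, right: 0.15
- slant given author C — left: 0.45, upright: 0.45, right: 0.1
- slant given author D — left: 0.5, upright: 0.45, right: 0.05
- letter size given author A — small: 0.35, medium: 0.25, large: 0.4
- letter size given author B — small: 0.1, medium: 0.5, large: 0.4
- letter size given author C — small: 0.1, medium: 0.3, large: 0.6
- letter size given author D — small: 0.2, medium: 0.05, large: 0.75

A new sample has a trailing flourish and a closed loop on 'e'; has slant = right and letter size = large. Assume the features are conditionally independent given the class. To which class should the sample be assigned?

author B

author A: 0.05 × 0.05 × 0.8 × 0.25 × 0.4 = 0.0002
author B: 0.35 × 0.65 × 0.65 × 0.15 × 0.4 = 0.0088725
author C: 0.45 × 0.4 × 0.5 × 0.1 × 0.6 = 0.0054
author D: 0.15 × 0.75 × 0.1 × 0.05 × 0.75 = 0.000421875
Highest score → author B.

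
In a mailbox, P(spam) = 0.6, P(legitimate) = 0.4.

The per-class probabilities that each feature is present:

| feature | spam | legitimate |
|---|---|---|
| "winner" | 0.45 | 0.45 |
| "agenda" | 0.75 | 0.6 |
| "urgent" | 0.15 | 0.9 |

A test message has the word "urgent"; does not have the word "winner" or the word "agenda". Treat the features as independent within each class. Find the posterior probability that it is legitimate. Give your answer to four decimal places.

spam: 0.6 × (1−0.45) × (1−0.75) × 0.15 = 0.012375
legitimate: 0.4 × (1−0.45) × (1−0.6) × 0.9 = 0.0792
P(legitimate | x) = 0.0792 / 0.091575 ≈ 0.8649

0.8649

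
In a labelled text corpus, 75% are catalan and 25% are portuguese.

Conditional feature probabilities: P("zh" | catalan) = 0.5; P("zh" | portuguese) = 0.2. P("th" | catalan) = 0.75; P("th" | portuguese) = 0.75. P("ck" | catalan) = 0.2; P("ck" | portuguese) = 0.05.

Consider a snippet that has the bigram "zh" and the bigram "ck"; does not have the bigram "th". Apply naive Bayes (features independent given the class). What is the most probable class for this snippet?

catalan: 0.75 × 0.5 × (1−0.75) × 0.2 = 0.01875
portuguese: 0.25 × 0.2 × (1−0.75) × 0.05 = 0.000625
Highest score → catalan.

catalan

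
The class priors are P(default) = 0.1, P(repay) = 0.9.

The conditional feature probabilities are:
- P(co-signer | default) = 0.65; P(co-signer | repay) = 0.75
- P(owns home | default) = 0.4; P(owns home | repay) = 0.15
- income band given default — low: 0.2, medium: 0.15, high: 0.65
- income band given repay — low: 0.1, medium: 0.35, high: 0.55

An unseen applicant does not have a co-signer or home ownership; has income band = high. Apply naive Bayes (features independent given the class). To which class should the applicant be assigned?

repay

default: 0.1 × (1−0.65) × (1−0.4) × 0.65 = 0.01365
repay: 0.9 × (1−0.75) × (1−0.15) × 0.55 = 0.1051875
Highest score → repay.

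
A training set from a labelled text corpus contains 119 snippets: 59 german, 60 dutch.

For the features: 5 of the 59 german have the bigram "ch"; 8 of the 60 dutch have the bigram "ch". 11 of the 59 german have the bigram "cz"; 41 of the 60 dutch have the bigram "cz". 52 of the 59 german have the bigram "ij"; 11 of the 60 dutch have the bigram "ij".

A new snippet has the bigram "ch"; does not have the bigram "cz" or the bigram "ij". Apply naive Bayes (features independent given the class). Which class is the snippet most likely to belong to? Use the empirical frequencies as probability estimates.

dutch

german: (59/119) × (5/59) × (48/59) × (7/59) ≈ 0.00405563
dutch: (60/119) × (8/60) × (19/60) × (49/60) ≈ 0.0173856
Highest score → dutch.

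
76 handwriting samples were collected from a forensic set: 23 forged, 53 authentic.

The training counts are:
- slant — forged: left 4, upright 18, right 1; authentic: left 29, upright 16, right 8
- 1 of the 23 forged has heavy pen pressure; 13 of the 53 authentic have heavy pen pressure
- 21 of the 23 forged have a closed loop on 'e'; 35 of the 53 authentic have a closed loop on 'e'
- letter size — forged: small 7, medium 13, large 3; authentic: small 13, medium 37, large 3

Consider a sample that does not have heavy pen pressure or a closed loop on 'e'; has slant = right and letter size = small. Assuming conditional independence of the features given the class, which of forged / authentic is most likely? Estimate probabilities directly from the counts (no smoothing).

forged: (23/76) × (1/23) × (22/23) × (2/23) × (7/23) ≈ 0.000333084
authentic: (53/76) × (8/53) × (40/53) × (18/53) × (13/53) ≈ 0.00661797
Highest score → authentic.

authentic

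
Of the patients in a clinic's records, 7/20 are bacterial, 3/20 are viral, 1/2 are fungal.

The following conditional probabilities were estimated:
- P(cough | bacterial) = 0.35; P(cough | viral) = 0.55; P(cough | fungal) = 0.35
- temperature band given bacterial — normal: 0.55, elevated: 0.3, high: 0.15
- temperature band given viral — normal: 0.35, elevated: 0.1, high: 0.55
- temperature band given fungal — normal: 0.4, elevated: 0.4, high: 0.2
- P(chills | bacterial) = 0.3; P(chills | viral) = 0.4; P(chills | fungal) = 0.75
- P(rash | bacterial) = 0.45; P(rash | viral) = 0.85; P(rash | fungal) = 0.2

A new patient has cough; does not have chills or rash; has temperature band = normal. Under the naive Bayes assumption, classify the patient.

bacterial: 0.35 × 0.35 × 0.55 × (1−0.3) × (1−0.45) = 0.025939375
viral: 0.15 × 0.55 × 0.35 × (1−0.4) × (1−0.85) = 0.00259875
fungal: 0.5 × 0.35 × 0.4 × (1−0.75) × (1−0.2) = 0.014
Highest score → bacterial.

bacterial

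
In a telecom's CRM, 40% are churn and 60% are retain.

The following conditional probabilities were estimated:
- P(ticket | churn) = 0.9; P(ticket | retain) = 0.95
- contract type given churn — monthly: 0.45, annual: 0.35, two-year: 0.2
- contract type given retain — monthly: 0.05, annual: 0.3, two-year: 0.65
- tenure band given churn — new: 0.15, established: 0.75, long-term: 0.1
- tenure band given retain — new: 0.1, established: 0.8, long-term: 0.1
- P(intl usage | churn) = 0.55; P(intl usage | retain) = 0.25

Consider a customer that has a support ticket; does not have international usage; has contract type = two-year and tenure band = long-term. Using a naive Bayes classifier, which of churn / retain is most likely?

retain

churn: 0.4 × 0.9 × 0.2 × 0.1 × (1−0.55) = 0.00324
retain: 0.6 × 0.95 × 0.65 × 0.1 × (1−0.25) = 0.0277875
Highest score → retain.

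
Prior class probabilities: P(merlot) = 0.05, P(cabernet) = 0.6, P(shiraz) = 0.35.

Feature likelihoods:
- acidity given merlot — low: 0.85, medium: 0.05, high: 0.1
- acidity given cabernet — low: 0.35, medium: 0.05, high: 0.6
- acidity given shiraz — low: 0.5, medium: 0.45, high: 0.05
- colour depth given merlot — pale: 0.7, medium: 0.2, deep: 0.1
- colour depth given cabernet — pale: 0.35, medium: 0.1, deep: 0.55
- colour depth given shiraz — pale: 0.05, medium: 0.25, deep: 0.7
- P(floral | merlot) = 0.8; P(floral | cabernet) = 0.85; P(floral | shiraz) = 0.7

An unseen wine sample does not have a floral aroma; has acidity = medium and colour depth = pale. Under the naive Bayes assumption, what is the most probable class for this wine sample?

shiraz

merlot: 0.05 × 0.05 × 0.7 × (1−0.8) = 0.00035
cabernet: 0.6 × 0.05 × 0.35 × (1−0.85) = 0.001575
shiraz: 0.35 × 0.45 × 0.05 × (1−0.7) = 0.0023625
Highest score → shiraz.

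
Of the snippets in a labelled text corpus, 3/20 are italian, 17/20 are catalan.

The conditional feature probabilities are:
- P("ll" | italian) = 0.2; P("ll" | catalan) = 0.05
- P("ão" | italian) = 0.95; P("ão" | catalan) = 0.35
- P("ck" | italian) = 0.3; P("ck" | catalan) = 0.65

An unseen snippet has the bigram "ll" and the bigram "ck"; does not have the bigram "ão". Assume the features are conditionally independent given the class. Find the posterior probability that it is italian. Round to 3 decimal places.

italian: 0.15 × 0.2 × (1−0.95) × 0.3 = 0.00045
catalan: 0.85 × 0.05 × (1−0.35) × 0.65 = 0.01795625
P(italian | x) = 0.00045 / 0.01840625 ≈ 0.024

0.024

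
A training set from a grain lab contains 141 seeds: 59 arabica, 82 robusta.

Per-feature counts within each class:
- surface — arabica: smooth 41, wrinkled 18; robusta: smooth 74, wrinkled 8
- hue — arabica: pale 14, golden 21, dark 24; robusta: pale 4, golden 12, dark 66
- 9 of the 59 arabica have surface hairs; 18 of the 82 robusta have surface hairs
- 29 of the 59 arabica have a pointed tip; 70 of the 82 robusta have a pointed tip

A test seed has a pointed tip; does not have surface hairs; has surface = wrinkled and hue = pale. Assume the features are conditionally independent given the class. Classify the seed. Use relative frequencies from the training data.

arabica: (59/141) × (18/59) × (14/59) × (50/59) × (29/59) ≈ 0.0126181
robusta: (82/141) × (8/82) × (4/82) × (64/82) × (70/82) ≈ 0.00184403
Highest score → arabica.

arabica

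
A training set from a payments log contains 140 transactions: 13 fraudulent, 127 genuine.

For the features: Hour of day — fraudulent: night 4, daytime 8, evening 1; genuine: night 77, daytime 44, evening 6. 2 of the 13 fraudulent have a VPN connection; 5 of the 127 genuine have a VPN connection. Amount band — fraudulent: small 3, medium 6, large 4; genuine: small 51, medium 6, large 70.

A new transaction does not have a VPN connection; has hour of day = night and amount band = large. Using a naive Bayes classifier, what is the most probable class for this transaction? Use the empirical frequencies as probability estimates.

fraudulent: (13/140) × (4/13) × (11/13) × (4/13) ≈ 0.00743872
genuine: (127/140) × (77/127) × (122/127) × (70/127) ≈ 0.291215
Highest score → genuine.

genuine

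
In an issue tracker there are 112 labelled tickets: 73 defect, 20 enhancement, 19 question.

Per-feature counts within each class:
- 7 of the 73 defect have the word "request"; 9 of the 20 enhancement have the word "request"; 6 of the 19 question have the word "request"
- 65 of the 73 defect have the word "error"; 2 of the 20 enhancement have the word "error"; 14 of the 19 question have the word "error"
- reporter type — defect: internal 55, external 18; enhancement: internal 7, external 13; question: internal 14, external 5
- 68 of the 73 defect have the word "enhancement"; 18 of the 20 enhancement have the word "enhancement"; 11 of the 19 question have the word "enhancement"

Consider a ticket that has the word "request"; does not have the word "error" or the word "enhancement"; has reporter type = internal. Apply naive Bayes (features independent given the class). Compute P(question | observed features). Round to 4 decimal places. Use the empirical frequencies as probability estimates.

defect: (73/112) × (7/73) × (8/73) × (55/73) × (5/73) ≈ 0.000353455
enhancement: (20/112) × (9/20) × (18/20) × (7/20) × (2/20) = 0.00253125
question: (19/112) × (6/19) × (5/19) × (14/19) × (8/19) ≈ 0.00437382
P(question | x) = 0.00437382 / 0.007258525 ≈ 0.6026

0.6026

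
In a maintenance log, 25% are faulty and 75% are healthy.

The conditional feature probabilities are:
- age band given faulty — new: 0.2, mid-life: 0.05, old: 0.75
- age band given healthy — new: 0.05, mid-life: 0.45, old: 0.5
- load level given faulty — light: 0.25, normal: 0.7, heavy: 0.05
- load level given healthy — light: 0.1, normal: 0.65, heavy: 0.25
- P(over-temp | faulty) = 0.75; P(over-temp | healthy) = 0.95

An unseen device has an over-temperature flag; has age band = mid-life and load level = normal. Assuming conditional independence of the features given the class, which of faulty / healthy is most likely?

faulty: 0.25 × 0.05 × 0.7 × 0.75 = 0.0065625
healthy: 0.75 × 0.45 × 0.65 × 0.95 = 0.20840625
Highest score → healthy.

healthy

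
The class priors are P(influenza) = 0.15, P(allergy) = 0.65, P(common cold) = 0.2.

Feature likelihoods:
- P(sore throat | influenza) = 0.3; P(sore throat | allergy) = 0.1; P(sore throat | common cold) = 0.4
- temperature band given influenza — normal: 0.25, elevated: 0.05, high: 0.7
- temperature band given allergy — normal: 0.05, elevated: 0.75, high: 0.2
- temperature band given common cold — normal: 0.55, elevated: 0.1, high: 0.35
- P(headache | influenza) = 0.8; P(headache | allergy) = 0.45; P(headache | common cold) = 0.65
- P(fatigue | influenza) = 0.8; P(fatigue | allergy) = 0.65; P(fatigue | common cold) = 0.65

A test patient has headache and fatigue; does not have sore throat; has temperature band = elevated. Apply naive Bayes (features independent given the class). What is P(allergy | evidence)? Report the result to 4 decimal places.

influenza: 0.15 × (1−0.3) × 0.05 × 0.8 × 0.8 = 0.00336
allergy: 0.65 × (1−0.1) × 0.75 × 0.45 × 0.65 = 0.128334375
common cold: 0.2 × (1−0.4) × 0.1 × 0.65 × 0.65 = 0.00507
P(allergy | x) = 0.128334375 / 0.136764375 ≈ 0.9384

0.9384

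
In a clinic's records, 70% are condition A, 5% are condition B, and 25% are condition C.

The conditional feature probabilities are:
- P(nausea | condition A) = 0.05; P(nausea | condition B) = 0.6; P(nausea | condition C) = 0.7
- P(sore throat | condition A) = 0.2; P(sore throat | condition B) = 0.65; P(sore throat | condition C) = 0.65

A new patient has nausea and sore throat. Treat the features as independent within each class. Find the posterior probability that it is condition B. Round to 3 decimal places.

0.139

condition A: 0.7 × 0.05 × 0.2 = 0.007
condition B: 0.05 × 0.6 × 0.65 = 0.0195
condition C: 0.25 × 0.7 × 0.65 = 0.11375
P(condition B | x) = 0.0195 / 0.14025 ≈ 0.139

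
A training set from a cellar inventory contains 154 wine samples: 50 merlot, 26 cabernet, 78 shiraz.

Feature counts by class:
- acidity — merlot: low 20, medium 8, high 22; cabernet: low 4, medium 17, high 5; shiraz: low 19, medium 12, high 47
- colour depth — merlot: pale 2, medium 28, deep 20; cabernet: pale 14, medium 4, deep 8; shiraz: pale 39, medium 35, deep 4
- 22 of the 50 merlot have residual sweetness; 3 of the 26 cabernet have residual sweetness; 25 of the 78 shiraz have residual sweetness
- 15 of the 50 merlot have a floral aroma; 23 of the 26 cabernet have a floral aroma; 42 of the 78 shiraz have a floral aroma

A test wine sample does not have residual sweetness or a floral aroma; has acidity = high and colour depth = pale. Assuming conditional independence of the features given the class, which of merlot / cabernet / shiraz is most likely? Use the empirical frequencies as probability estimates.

merlot: (50/154) × (22/50) × (2/50) × (28/50) × (35/50) = 0.00224
cabernet: (26/154) × (5/26) × (14/26) × (23/26) × (3/26) ≈ 0.00178446
shiraz: (78/154) × (47/78) × (39/78) × (53/78) × (36/78) ≈ 0.047856
Highest score → shiraz.

shiraz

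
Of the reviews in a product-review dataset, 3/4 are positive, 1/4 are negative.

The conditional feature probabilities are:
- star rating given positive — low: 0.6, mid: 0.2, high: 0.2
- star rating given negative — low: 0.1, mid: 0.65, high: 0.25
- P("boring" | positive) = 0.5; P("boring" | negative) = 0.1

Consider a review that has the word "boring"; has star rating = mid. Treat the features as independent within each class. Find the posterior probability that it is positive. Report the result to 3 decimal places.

positive: 0.75 × 0.2 × 0.5 = 0.075
negative: 0.25 × 0.65 × 0.1 = 0.01625
P(positive | x) = 0.075 / 0.09125 ≈ 0.822

0.822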